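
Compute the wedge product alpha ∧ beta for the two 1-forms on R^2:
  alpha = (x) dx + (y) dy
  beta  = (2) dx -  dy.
alpha ∧ beta = (-x - 2*y) dx ∧ dy

Distribute the wedge, using dx_i ∧ dx_j = -dx_j ∧ dx_i and dx_i ∧ dx_i = 0. For each pair (i, j) with i < j, the coefficient of dx_i ∧ dx_j in alpha ∧ beta is (alpha_i * beta_j - alpha_j * beta_i). Collecting: alpha ∧ beta = (-x - 2*y) dx ∧ dy.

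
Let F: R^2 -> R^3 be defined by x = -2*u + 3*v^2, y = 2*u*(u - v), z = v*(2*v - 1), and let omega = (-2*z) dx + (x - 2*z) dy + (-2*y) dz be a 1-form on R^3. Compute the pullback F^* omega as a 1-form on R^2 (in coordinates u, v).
F^* omega = (-8*u^2 - 4*u*v^2 + 12*u*v + 2*v^3 + 4*v^2 - 4*v) du + (-16*u^2*v + 8*u^2 + 18*u*v^2 - 8*u*v - 24*v^3 + 12*v^2) dv

Using F^*(f dg) = (f ∘ F) d(g ∘ F), substitute each coordinate x_i by F_i(u, v) in f_i, and replace dx_i by d F_i = (∂F_i/∂u) du + (∂F_i/∂v) dv.
  For the x component: f_1(F) = 2*v*(1 - 2*v); d F_1 = (-2) du + (6*v) dv
  For the y component: f_2(F) = -2*u - v^2 + 2*v; d F_2 = (4*u - 2*v) du + (-2*u) dv
  For the z component: f_3(F) = 4*u*(-u + v); d F_3 = (0) du + (4*v - 1) dv
Combining and collecting du, dv coefficients:
  coeff of du: -8*u^2 - 4*u*v^2 + 12*u*v + 2*v^3 + 4*v^2 - 4*v
  coeff of dv: -16*u^2*v + 8*u^2 + 18*u*v^2 - 8*u*v - 24*v^3 + 12*v^2
F^* omega = (-8*u^2 - 4*u*v^2 + 12*u*v + 2*v^3 + 4*v^2 - 4*v) du + (-16*u^2*v + 8*u^2 + 18*u*v^2 - 8*u*v - 24*v^3 + 12*v^2) dv.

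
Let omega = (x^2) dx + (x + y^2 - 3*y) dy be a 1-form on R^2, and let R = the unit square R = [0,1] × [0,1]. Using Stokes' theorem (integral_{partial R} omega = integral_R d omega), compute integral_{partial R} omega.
integral_(partial R) omega = 1

Stokes: integral_partial_R omega = integral_R d omega with d omega = (∂Q/∂x - ∂P/∂y) dx ∧ dy.
  ∂Q/∂x = 1
  ∂P/∂y = 0
  integrand = ∂Q/∂x - ∂P/∂y = 1.
Integrating over R: integral_0^1 integral_0^1 (1) dx dy = 1.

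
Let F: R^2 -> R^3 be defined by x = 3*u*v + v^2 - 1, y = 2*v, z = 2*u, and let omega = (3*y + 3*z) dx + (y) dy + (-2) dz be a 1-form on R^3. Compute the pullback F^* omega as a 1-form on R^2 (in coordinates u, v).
F^* omega = (18*u*v + 18*v^2 - 4) du + (18*u^2 + 30*u*v + 12*v^2 + 4*v) dv

Using F^*(f dg) = (f ∘ F) d(g ∘ F), substitute each coordinate x_i by F_i(u, v) in f_i, and replace dx_i by d F_i = (∂F_i/∂u) du + (∂F_i/∂v) dv.
  For the x component: f_1(F) = 6*u + 6*v; d F_1 = (3*v) du + (3*u + 2*v) dv
  For the y component: f_2(F) = 2*v; d F_2 = (0) du + (2) dv
  For the z component: f_3(F) = -2; d F_3 = (2) du + (0) dv
Combining and collecting du, dv coefficients:
  coeff of du: 18*u*v + 18*v^2 - 4
  coeff of dv: 18*u^2 + 30*u*v + 12*v^2 + 4*v
F^* omega = (18*u*v + 18*v^2 - 4) du + (18*u^2 + 30*u*v + 12*v^2 + 4*v) dv.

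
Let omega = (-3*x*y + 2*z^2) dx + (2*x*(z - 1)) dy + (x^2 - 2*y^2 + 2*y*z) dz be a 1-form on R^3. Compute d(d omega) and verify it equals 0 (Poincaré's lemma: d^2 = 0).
d(d omega) = 0

Step 1: d omega = sum_{i<j} (∂f_j/∂x_i - ∂f_i/∂x_j) dx_i ∧ dx_j:
  coeff of dx ∧ dy: 3*x + 2*z - 2
  coeff of dx ∧ dz: 2*x - 4*z
  coeff of dy ∧ dz: -2*x - 4*y + 2*z
Step 2: Apply d again to each 2-form coefficient. The only possible 3-form in R^3 is dx ∧ dy ∧ dz, with coefficient
  ∂(coeff of dy∧dz)/∂x - ∂(coeff of dx∧dz)/∂y + ∂(coeff of dx∧dy)/∂z
  = ∂/∂x (-2*x - 4*y + 2*z) - ∂/∂y (2*x - 4*z) + ∂/∂z (3*x + 2*z - 2).
Each of these terms simplifies to sums of mixed partials that cancel in pairs. The result is 0 (by equality of mixed partials for smooth functions — Schwarz / Clairaut).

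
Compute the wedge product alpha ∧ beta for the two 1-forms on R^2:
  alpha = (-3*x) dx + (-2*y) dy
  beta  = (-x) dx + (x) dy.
alpha ∧ beta = (-x*(3*x + 2*y)) dx ∧ dy

Distribute the wedge, using dx_i ∧ dx_j = -dx_j ∧ dx_i and dx_i ∧ dx_i = 0. For each pair (i, j) with i < j, the coefficient of dx_i ∧ dx_j in alpha ∧ beta is (alpha_i * beta_j - alpha_j * beta_i). Collecting: alpha ∧ beta = (-x*(3*x + 2*y)) dx ∧ dy.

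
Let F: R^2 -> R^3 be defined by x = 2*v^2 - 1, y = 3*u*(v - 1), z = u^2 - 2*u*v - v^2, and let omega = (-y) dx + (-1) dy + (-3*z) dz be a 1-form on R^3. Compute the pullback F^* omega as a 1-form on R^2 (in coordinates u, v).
F^* omega = (-6*u^3 + 18*u^2*v - 6*u*v^2 - 6*v^3 - 3*v + 3) du + (6*u^3 - 6*u^2*v - 30*u*v^2 + 12*u*v - 3*u - 6*v^3) dv

Using F^*(f dg) = (f ∘ F) d(g ∘ F), substitute each coordinate x_i by F_i(u, v) in f_i, and replace dx_i by d F_i = (∂F_i/∂u) du + (∂F_i/∂v) dv.
  For the x component: f_1(F) = 3*u*(1 - v); d F_1 = (0) du + (4*v) dv
  For the y component: f_2(F) = -1; d F_2 = (3*v - 3) du + (3*u) dv
  For the z component: f_3(F) = -3*u^2 + 6*u*v + 3*v^2; d F_3 = (2*u - 2*v) du + (-2*u - 2*v) dv
Combining and collecting du, dv coefficients:
  coeff of du: -6*u^3 + 18*u^2*v - 6*u*v^2 - 6*v^3 - 3*v + 3
  coeff of dv: 6*u^3 - 6*u^2*v - 30*u*v^2 + 12*u*v - 3*u - 6*v^3
F^* omega = (-6*u^3 + 18*u^2*v - 6*u*v^2 - 6*v^3 - 3*v + 3) du + (6*u^3 - 6*u^2*v - 30*u*v^2 + 12*u*v - 3*u - 6*v^3) dv.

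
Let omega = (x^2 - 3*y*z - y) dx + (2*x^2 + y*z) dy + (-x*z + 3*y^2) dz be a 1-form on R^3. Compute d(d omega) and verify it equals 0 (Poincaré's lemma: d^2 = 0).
d(d omega) = 0

Step 1: d omega = sum_{i<j} (∂f_j/∂x_i - ∂f_i/∂x_j) dx_i ∧ dx_j:
  coeff of dx ∧ dy: 4*x + 3*z + 1
  coeff of dx ∧ dz: 3*y - z
  coeff of dy ∧ dz: 5*y
Step 2: Apply d again to each 2-form coefficient. The only possible 3-form in R^3 is dx ∧ dy ∧ dz, with coefficient
  ∂(coeff of dy∧dz)/∂x - ∂(coeff of dx∧dz)/∂y + ∂(coeff of dx∧dy)/∂z
  = ∂/∂x (5*y) - ∂/∂y (3*y - z) + ∂/∂z (4*x + 3*z + 1).
Each of these terms simplifies to sums of mixed partials that cancel in pairs. The result is 0 (by equality of mixed partials for smooth functions — Schwarz / Clairaut).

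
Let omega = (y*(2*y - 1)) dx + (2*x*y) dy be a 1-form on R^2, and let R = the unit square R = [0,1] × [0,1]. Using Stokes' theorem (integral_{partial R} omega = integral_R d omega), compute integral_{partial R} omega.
integral_(partial R) omega = 0

Stokes: integral_partial_R omega = integral_R d omega with d omega = (∂Q/∂x - ∂P/∂y) dx ∧ dy.
  ∂Q/∂x = 2*y
  ∂P/∂y = 4*y - 1
  integrand = ∂Q/∂x - ∂P/∂y = 1 - 2*y.
Integrating over R: integral_0^1 integral_0^1 (1 - 2*y) dx dy = 0.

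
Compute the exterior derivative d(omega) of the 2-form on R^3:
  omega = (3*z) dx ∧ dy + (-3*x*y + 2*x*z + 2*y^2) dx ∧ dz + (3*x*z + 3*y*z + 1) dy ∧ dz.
d(omega) = (3*x - 4*y + 3*z + 3) dx ∧ dy ∧ dz

For a 2-form omega = sum_{i<j} g_{ij} dx_i ∧ dx_j, the exterior derivative is
  d(omega) = sum_{i<j} d(g_{ij}) ∧ dx_i ∧ dx_j = sum_{i<j, k} (∂g_{ij}/∂x_k) dx_k ∧ dx_i ∧ dx_j.
Expand each term, using dx_k ∧ dx_i ∧ dx_j = sgn(permutation) dx_{(a)} ∧ dx_{(b)} ∧ dx_{(c)} with (a < b < c) sorted:
  d(3*z) includes (∂/∂z)(3*z) dz = (3) dz, which multiplied by dx ∧ dy gives (3) dx ∧ dy ∧ dz
  d(-3*x*y + 2*x*z + 2*y^2) includes (∂/∂y)(-3*x*y + 2*x*z + 2*y^2) dy = (-3*x + 4*y) dy, which multiplied by dx ∧ dz gives (3*x - 4*y) dx ∧ dy ∧ dz
  d(3*x*z + 3*y*z + 1) includes (∂/∂x)(3*x*z + 3*y*z + 1) dx = (3*z) dx, which multiplied by dy ∧ dz gives (3*z) dx ∧ dy ∧ dz
Collecting like 3-forms: d(omega) = (3*x - 4*y + 3*z + 3) dx ∧ dy ∧ dz.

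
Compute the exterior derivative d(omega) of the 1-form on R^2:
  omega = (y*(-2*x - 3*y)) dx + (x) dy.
d(omega) = (2*x + 6*y + 1) dx ∧ dy

For a 1-form omega = sum_i f_i dx_i, the exterior derivative is
  d(omega) = sum_{i < j} (∂f_j/∂x_i - ∂f_i/∂x_j) dx_i ∧ dx_j.
  coefficient of dx ∧ dy: ∂f_2/∂x - ∂f_1/∂y = ∂(x)/∂x - ∂(y*(-2*x - 3*y))/∂y = 2*x + 6*y + 1
Assembling: d(omega) = (2*x + 6*y + 1) dx ∧ dy.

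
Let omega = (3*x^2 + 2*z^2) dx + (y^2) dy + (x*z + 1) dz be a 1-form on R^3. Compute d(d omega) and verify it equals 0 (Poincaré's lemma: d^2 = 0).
d(d omega) = 0

Step 1: d omega = sum_{i<j} (∂f_j/∂x_i - ∂f_i/∂x_j) dx_i ∧ dx_j:
  coeff of dx ∧ dy: 0
  coeff of dx ∧ dz: -3*z
  coeff of dy ∧ dz: 0
Step 2: Apply d again to each 2-form coefficient. The only possible 3-form in R^3 is dx ∧ dy ∧ dz, with coefficient
  ∂(coeff of dy∧dz)/∂x - ∂(coeff of dx∧dz)/∂y + ∂(coeff of dx∧dy)/∂z
  = ∂/∂x (0) - ∂/∂y (-3*z) + ∂/∂z (0).
Each of these terms simplifies to sums of mixed partials that cancel in pairs. The result is 0 (by equality of mixed partials for smooth functions — Schwarz / Clairaut).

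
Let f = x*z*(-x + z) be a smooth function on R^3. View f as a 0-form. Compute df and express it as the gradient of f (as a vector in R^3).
df = (z*(-2*x + z)) dx + (0) dy + (x*(-x + 2*z)) dz; grad f = (z*(-2*x + z), 0, x*(-x + 2*z))

For a 0-form f, d f = (∂f/∂x) dx + (∂f/∂y) dy + (∂f/∂z) dz. The components of the vector representation are exactly the entries of grad f in Cartesian coordinates:
  ∂f/∂x = z*(-2*x + z)
  ∂f/∂y = 0
  ∂f/∂z = x*(-x + 2*z).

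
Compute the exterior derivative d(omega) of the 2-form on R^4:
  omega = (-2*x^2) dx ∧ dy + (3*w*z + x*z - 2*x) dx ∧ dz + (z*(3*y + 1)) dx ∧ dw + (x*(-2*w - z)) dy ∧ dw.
d(omega) = (-3*y + 3*z - 1) dx ∧ dz ∧ dw + (-2*w - 4*z) dx ∧ dy ∧ dw + (x) dy ∧ dz ∧ dw

For a 2-form omega = sum_{i<j} g_{ij} dx_i ∧ dx_j, the exterior derivative is
  d(omega) = sum_{i<j} d(g_{ij}) ∧ dx_i ∧ dx_j = sum_{i<j, k} (∂g_{ij}/∂x_k) dx_k ∧ dx_i ∧ dx_j.
Expand each term, using dx_k ∧ dx_i ∧ dx_j = sgn(permutation) dx_{(a)} ∧ dx_{(b)} ∧ dx_{(c)} with (a < b < c) sorted:
  d(3*w*z + x*z - 2*x) includes (∂/∂w)(3*w*z + x*z - 2*x) dw = (3*z) dw, which multiplied by dx ∧ dz gives (3*z) dx ∧ dz ∧ dw
  d(z*(3*y + 1)) includes (∂/∂y)(z*(3*y + 1)) dy = (3*z) dy, which multiplied by dx ∧ dw gives (-3*z) dx ∧ dy ∧ dw
  d(z*(3*y + 1)) includes (∂/∂z)(z*(3*y + 1)) dz = (3*y + 1) dz, which multiplied by dx ∧ dw gives (-3*y - 1) dx ∧ dz ∧ dw
  d(x*(-2*w - z)) includes (∂/∂x)(x*(-2*w - z)) dx = (-2*w - z) dx, which multiplied by dy ∧ dw gives (-2*w - z) dx ∧ dy ∧ dw
  d(x*(-2*w - z)) includes (∂/∂z)(x*(-2*w - z)) dz = (-x) dz, which multiplied by dy ∧ dw gives (x) dy ∧ dz ∧ dw
Collecting like 3-forms: d(omega) = (-3*y + 3*z - 1) dx ∧ dz ∧ dw + (-2*w - 4*z) dx ∧ dy ∧ dw + (x) dy ∧ dz ∧ dw.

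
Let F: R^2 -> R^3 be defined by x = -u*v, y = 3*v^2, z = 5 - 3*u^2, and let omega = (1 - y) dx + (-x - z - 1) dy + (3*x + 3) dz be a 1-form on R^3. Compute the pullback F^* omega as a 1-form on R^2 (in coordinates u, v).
F^* omega = (18*u^2*v - 18*u + 3*v^3 - v) du + (18*u^2*v + 9*u*v^2 - u - 36*v) dv

Using F^*(f dg) = (f ∘ F) d(g ∘ F), substitute each coordinate x_i by F_i(u, v) in f_i, and replace dx_i by d F_i = (∂F_i/∂u) du + (∂F_i/∂v) dv.
  For the x component: f_1(F) = 1 - 3*v^2; d F_1 = (-v) du + (-u) dv
  For the y component: f_2(F) = 3*u^2 + u*v - 6; d F_2 = (0) du + (6*v) dv
  For the z component: f_3(F) = -3*u*v + 3; d F_3 = (-6*u) du + (0) dv
Combining and collecting du, dv coefficients:
  coeff of du: 18*u^2*v - 18*u + 3*v^3 - v
  coeff of dv: 18*u^2*v + 9*u*v^2 - u - 36*v
F^* omega = (18*u^2*v - 18*u + 3*v^3 - v) du + (18*u^2*v + 9*u*v^2 - u - 36*v) dv.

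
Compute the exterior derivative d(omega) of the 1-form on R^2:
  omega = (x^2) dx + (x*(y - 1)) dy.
d(omega) = (y - 1) dx ∧ dy

For a 1-form omega = sum_i f_i dx_i, the exterior derivative is
  d(omega) = sum_{i < j} (∂f_j/∂x_i - ∂f_i/∂x_j) dx_i ∧ dx_j.
  coefficient of dx ∧ dy: ∂f_2/∂x - ∂f_1/∂y = ∂(x*(y - 1))/∂x - ∂(x^2)/∂y = y - 1
Assembling: d(omega) = (y - 1) dx ∧ dy.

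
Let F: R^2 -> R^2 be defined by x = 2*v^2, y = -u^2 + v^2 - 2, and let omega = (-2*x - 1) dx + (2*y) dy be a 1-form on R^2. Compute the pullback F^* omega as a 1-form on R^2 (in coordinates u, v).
F^* omega = (4*u*(u^2 - v^2 + 2)) du + (4*v*(-u^2 - 3*v^2 - 3)) dv

Using F^*(f dg) = (f ∘ F) d(g ∘ F), substitute each coordinate x_i by F_i(u, v) in f_i, and replace dx_i by d F_i = (∂F_i/∂u) du + (∂F_i/∂v) dv.
  For the x component: f_1(F) = -4*v^2 - 1; d F_1 = (0) du + (4*v) dv
  For the y component: f_2(F) = -2*u^2 + 2*v^2 - 4; d F_2 = (-2*u) du + (2*v) dv
Combining and collecting du, dv coefficients:
  coeff of du: 4*u*(u^2 - v^2 + 2)
  coeff of dv: 4*v*(-u^2 - 3*v^2 - 3)
F^* omega = (4*u*(u^2 - v^2 + 2)) du + (4*v*(-u^2 - 3*v^2 - 3)) dv.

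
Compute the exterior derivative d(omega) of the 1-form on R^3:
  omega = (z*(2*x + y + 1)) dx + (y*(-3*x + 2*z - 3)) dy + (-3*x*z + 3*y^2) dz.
d(omega) = (-3*y - z) dx ∧ dy + (-2*x - y - 3*z - 1) dx ∧ dz + (4*y) dy ∧ dz

For a 1-form omega = sum_i f_i dx_i, the exterior derivative is
  d(omega) = sum_{i < j} (∂f_j/∂x_i - ∂f_i/∂x_j) dx_i ∧ dx_j.
  coefficient of dx ∧ dy: ∂f_2/∂x - ∂f_1/∂y = ∂(y*(-3*x + 2*z - 3))/∂x - ∂(z*(2*x + y + 1))/∂y = -3*y - z
  coefficient of dx ∧ dz: ∂f_3/∂x - ∂f_1/∂z = ∂(-3*x*z + 3*y^2)/∂x - ∂(z*(2*x + y + 1))/∂z = -2*x - y - 3*z - 1
  coefficient of dy ∧ dz: ∂f_3/∂y - ∂f_2/∂z = ∂(-3*x*z + 3*y^2)/∂y - ∂(y*(-3*x + 2*z - 3))/∂z = 4*y
Assembling: d(omega) = (-3*y - z) dx ∧ dy + (-2*x - y - 3*z - 1) dx ∧ dz + (4*y) dy ∧ dz.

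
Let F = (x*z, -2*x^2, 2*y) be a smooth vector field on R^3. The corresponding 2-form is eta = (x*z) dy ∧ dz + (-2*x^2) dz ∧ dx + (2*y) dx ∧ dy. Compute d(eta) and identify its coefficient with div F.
d(eta) = (z) dx ∧ dy ∧ dz; div F = z

For a 2-form in R^3 of the form above, applying d gives a 3-form with coefficient ∂P/∂x + ∂Q/∂y + ∂R/∂z:
  ∂P/∂x = z
  ∂Q/∂y = 0
  ∂R/∂z = 0
Sum = z, which is exactly div F.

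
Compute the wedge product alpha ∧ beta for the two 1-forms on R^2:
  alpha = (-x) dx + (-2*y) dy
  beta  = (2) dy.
alpha ∧ beta = (-2*x) dx ∧ dy

Distribute the wedge, using dx_i ∧ dx_j = -dx_j ∧ dx_i and dx_i ∧ dx_i = 0. For each pair (i, j) with i < j, the coefficient of dx_i ∧ dx_j in alpha ∧ beta is (alpha_i * beta_j - alpha_j * beta_i). Collecting: alpha ∧ beta = (-2*x) dx ∧ dy.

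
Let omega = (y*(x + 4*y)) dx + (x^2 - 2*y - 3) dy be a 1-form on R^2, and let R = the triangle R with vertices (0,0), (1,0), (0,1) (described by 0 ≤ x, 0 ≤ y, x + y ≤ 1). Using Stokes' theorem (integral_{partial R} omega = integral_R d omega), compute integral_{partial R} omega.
integral_(partial R) omega = -7/6

Stokes: integral_partial_R omega = integral_R d omega with d omega = (∂Q/∂x - ∂P/∂y) dx ∧ dy.
  ∂Q/∂x = 2*x
  ∂P/∂y = x + 8*y
  integrand = ∂Q/∂x - ∂P/∂y = x - 8*y.
Integrating over R: integral_0^1 integral_0^{1-x} (x - 8*y) dy dx = -7/6.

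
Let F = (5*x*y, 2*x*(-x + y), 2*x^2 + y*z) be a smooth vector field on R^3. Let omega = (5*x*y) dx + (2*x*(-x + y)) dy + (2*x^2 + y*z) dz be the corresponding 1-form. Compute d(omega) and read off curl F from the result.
d(omega) = (z) dy ∧ dz + (-4*x) dz ∧ dx + (-9*x + 2*y) dx ∧ dy; curl F = (z, -4*x, -9*x + 2*y)

d omega = sum_{i<j} (∂f_j/∂x_i - ∂f_i/∂x_j) dx_i ∧ dx_j. Under the identification (dy ∧ dz, dz ∧ dx, dx ∧ dy) ↔ (e_x, e_y, e_z), the coefficients are exactly the components of curl F. Compute:
  ∂R/∂y - ∂Q/∂z = (z) - (0) = z
  ∂P/∂z - ∂R/∂x = (0) - (4*x) = -4*x
  ∂Q/∂x - ∂P/∂y = (-4*x + 2*y) - (5*x) = -9*x + 2*y.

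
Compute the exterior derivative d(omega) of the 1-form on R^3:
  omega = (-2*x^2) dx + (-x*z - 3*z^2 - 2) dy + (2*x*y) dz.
d(omega) = (-z) dx ∧ dy + (2*y) dx ∧ dz + (3*x + 6*z) dy ∧ dz

For a 1-form omega = sum_i f_i dx_i, the exterior derivative is
  d(omega) = sum_{i < j} (∂f_j/∂x_i - ∂f_i/∂x_j) dx_i ∧ dx_j.
  coefficient of dx ∧ dy: ∂f_2/∂x - ∂f_1/∂y = ∂(-x*z - 3*z^2 - 2)/∂x - ∂(-2*x^2)/∂y = -z
  coefficient of dx ∧ dz: ∂f_3/∂x - ∂f_1/∂z = ∂(2*x*y)/∂x - ∂(-2*x^2)/∂z = 2*y
  coefficient of dy ∧ dz: ∂f_3/∂y - ∂f_2/∂z = ∂(2*x*y)/∂y - ∂(-x*z - 3*z^2 - 2)/∂z = 3*x + 6*z
Assembling: d(omega) = (-z) dx ∧ dy + (2*y) dx ∧ dz + (3*x + 6*z) dy ∧ dz.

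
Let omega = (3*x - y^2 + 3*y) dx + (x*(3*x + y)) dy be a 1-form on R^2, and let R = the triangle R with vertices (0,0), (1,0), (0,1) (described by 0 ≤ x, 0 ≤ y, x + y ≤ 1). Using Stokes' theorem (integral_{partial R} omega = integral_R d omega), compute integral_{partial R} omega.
integral_(partial R) omega = 0

Stokes: integral_partial_R omega = integral_R d omega with d omega = (∂Q/∂x - ∂P/∂y) dx ∧ dy.
  ∂Q/∂x = 6*x + y
  ∂P/∂y = 3 - 2*y
  integrand = ∂Q/∂x - ∂P/∂y = 6*x + 3*y - 3.
Integrating over R: integral_0^1 integral_0^{1-x} (6*x + 3*y - 3) dy dx = 0.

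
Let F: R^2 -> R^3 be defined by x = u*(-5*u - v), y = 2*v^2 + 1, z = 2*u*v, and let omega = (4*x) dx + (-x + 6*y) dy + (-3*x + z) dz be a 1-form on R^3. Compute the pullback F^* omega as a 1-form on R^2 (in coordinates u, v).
F^* omega = (2*u*(100*u^2 + 45*u*v + 7*v^2)) du + (50*u^3 + 34*u^2*v + 4*u*v^2 + 48*v^3 + 24*v) dv

Using F^*(f dg) = (f ∘ F) d(g ∘ F), substitute each coordinate x_i by F_i(u, v) in f_i, and replace dx_i by d F_i = (∂F_i/∂u) du + (∂F_i/∂v) dv.
  For the x component: f_1(F) = 4*u*(-5*u - v); d F_1 = (-10*u - v) du + (-u) dv
  For the y component: f_2(F) = 5*u^2 + u*v + 12*v^2 + 6; d F_2 = (0) du + (4*v) dv
  For the z component: f_3(F) = 5*u*(3*u + v); d F_3 = (2*v) du + (2*u) dv
Combining and collecting du, dv coefficients:
  coeff of du: 2*u*(100*u^2 + 45*u*v + 7*v^2)
  coeff of dv: 50*u^3 + 34*u^2*v + 4*u*v^2 + 48*v^3 + 24*v
F^* omega = (2*u*(100*u^2 + 45*u*v + 7*v^2)) du + (50*u^3 + 34*u^2*v + 4*u*v^2 + 48*v^3 + 24*v) dv.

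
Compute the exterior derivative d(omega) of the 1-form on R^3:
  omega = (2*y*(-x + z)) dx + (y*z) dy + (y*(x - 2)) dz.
d(omega) = (2*x - 2*z) dx ∧ dy + (-y) dx ∧ dz + (x - y - 2) dy ∧ dz

For a 1-form omega = sum_i f_i dx_i, the exterior derivative is
  d(omega) = sum_{i < j} (∂f_j/∂x_i - ∂f_i/∂x_j) dx_i ∧ dx_j.
  coefficient of dx ∧ dy: ∂f_2/∂x - ∂f_1/∂y = ∂(y*z)/∂x - ∂(2*y*(-x + z))/∂y = 2*x - 2*z
  coefficient of dx ∧ dz: ∂f_3/∂x - ∂f_1/∂z = ∂(y*(x - 2))/∂x - ∂(2*y*(-x + z))/∂z = -y
  coefficient of dy ∧ dz: ∂f_3/∂y - ∂f_2/∂z = ∂(y*(x - 2))/∂y - ∂(y*z)/∂z = x - y - 2
Assembling: d(omega) = (2*x - 2*z) dx ∧ dy + (-y) dx ∧ dz + (x - y - 2) dy ∧ dz.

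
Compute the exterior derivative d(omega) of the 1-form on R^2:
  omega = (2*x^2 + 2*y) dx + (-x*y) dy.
d(omega) = (-y - 2) dx ∧ dy

For a 1-form omega = sum_i f_i dx_i, the exterior derivative is
  d(omega) = sum_{i < j} (∂f_j/∂x_i - ∂f_i/∂x_j) dx_i ∧ dx_j.
  coefficient of dx ∧ dy: ∂f_2/∂x - ∂f_1/∂y = ∂(-x*y)/∂x - ∂(2*x^2 + 2*y)/∂y = -y - 2
Assembling: d(omega) = (-y - 2) dx ∧ dy.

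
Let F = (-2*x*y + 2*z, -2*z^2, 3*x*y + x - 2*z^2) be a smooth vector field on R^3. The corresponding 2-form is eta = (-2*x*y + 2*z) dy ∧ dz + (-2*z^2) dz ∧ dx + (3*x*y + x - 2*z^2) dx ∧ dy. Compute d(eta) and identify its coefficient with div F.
d(eta) = (-2*y - 4*z) dx ∧ dy ∧ dz; div F = -2*y - 4*z

For a 2-form in R^3 of the form above, applying d gives a 3-form with coefficient ∂P/∂x + ∂Q/∂y + ∂R/∂z:
  ∂P/∂x = -2*y
  ∂Q/∂y = 0
  ∂R/∂z = -4*z
Sum = -2*y - 4*z, which is exactly div F.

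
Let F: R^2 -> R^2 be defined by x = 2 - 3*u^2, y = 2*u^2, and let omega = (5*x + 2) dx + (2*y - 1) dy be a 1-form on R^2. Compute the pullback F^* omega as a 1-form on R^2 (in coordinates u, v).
F^* omega = (106*u^3 - 76*u) du

Using F^*(f dg) = (f ∘ F) d(g ∘ F), substitute each coordinate x_i by F_i(u, v) in f_i, and replace dx_i by d F_i = (∂F_i/∂u) du + (∂F_i/∂v) dv.
  For the x component: f_1(F) = 12 - 15*u^2; d F_1 = (-6*u) du + (0) dv
  For the y component: f_2(F) = 4*u^2 - 1; d F_2 = (4*u) du + (0) dv
Combining and collecting du, dv coefficients:
  coeff of du: 106*u^3 - 76*u
  coeff of dv: 0
F^* omega = (106*u^3 - 76*u) du.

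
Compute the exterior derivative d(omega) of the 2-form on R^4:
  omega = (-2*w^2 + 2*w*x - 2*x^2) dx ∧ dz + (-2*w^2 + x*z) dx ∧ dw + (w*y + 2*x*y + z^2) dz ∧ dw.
d(omega) = (-4*w + x + 2*y) dx ∧ dz ∧ dw + (w + 2*x) dy ∧ dz ∧ dw

For a 2-form omega = sum_{i<j} g_{ij} dx_i ∧ dx_j, the exterior derivative is
  d(omega) = sum_{i<j} d(g_{ij}) ∧ dx_i ∧ dx_j = sum_{i<j, k} (∂g_{ij}/∂x_k) dx_k ∧ dx_i ∧ dx_j.
Expand each term, using dx_k ∧ dx_i ∧ dx_j = sgn(permutation) dx_{(a)} ∧ dx_{(b)} ∧ dx_{(c)} with (a < b < c) sorted:
  d(-2*w^2 + 2*w*x - 2*x^2) includes (∂/∂w)(-2*w^2 + 2*w*x - 2*x^2) dw = (-4*w + 2*x) dw, which multiplied by dx ∧ dz gives (-4*w + 2*x) dx ∧ dz ∧ dw
  d(-2*w^2 + x*z) includes (∂/∂z)(-2*w^2 + x*z) dz = (x) dz, which multiplied by dx ∧ dw gives (-x) dx ∧ dz ∧ dw
  d(w*y + 2*x*y + z^2) includes (∂/∂x)(w*y + 2*x*y + z^2) dx = (2*y) dx, which multiplied by dz ∧ dw gives (2*y) dx ∧ dz ∧ dw
  d(w*y + 2*x*y + z^2) includes (∂/∂y)(w*y + 2*x*y + z^2) dy = (w + 2*x) dy, which multiplied by dz ∧ dw gives (w + 2*x) dy ∧ dz ∧ dw
Collecting like 3-forms: d(omega) = (-4*w + x + 2*y) dx ∧ dz ∧ dw + (w + 2*x) dy ∧ dz ∧ dw.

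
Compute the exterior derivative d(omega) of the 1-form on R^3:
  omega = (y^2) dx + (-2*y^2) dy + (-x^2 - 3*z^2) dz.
d(omega) = (-2*y) dx ∧ dy + (-2*x) dx ∧ dz

For a 1-form omega = sum_i f_i dx_i, the exterior derivative is
  d(omega) = sum_{i < j} (∂f_j/∂x_i - ∂f_i/∂x_j) dx_i ∧ dx_j.
  coefficient of dx ∧ dy: ∂f_2/∂x - ∂f_1/∂y = ∂(-2*y^2)/∂x - ∂(y^2)/∂y = -2*y
  coefficient of dx ∧ dz: ∂f_3/∂x - ∂f_1/∂z = ∂(-x^2 - 3*z^2)/∂x - ∂(y^2)/∂z = -2*x
Assembling: d(omega) = (-2*y) dx ∧ dy + (-2*x) dx ∧ dz.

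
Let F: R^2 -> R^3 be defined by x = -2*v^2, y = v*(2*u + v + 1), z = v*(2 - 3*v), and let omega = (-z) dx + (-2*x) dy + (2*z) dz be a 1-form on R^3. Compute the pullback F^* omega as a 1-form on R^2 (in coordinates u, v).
F^* omega = (8*v^3) du + (8*v*(u*v + 4*v^2 - 3*v + 1)) dv

Using F^*(f dg) = (f ∘ F) d(g ∘ F), substitute each coordinate x_i by F_i(u, v) in f_i, and replace dx_i by d F_i = (∂F_i/∂u) du + (∂F_i/∂v) dv.
  For the x component: f_1(F) = v*(3*v - 2); d F_1 = (0) du + (-4*v) dv
  For the y component: f_2(F) = 4*v^2; d F_2 = (2*v) du + (2*u + 2*v + 1) dv
  For the z component: f_3(F) = 2*v*(2 - 3*v); d F_3 = (0) du + (2 - 6*v) dv
Combining and collecting du, dv coefficients:
  coeff of du: 8*v^3
  coeff of dv: 8*v*(u*v + 4*v^2 - 3*v + 1)
F^* omega = (8*v^3) du + (8*v*(u*v + 4*v^2 - 3*v + 1)) dv.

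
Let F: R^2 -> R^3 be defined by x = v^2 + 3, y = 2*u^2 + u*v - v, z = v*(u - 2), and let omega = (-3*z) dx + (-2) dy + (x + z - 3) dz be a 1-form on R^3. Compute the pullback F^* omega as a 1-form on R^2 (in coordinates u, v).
F^* omega = (u*v^2 - 8*u + v^3 - 2*v^2 - 2*v) du + (u^2*v - 5*u*v^2 - 4*u*v - 2*u + 10*v^2 + 4*v + 2) dv

Using F^*(f dg) = (f ∘ F) d(g ∘ F), substitute each coordinate x_i by F_i(u, v) in f_i, and replace dx_i by d F_i = (∂F_i/∂u) du + (∂F_i/∂v) dv.
  For the x component: f_1(F) = 3*v*(2 - u); d F_1 = (0) du + (2*v) dv
  For the y component: f_2(F) = -2; d F_2 = (4*u + v) du + (u - 1) dv
  For the z component: f_3(F) = v*(u + v - 2); d F_3 = (v) du + (u - 2) dv
Combining and collecting du, dv coefficients:
  coeff of du: u*v^2 - 8*u + v^3 - 2*v^2 - 2*v
  coeff of dv: u^2*v - 5*u*v^2 - 4*u*v - 2*u + 10*v^2 + 4*v + 2
F^* omega = (u*v^2 - 8*u + v^3 - 2*v^2 - 2*v) du + (u^2*v - 5*u*v^2 - 4*u*v - 2*u + 10*v^2 + 4*v + 2) dv.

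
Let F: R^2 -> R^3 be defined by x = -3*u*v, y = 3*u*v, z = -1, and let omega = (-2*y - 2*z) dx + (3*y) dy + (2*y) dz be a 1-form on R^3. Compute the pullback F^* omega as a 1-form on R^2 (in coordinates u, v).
F^* omega = (3*v*(15*u*v - 2)) du + (3*u*(15*u*v - 2)) dv

Using F^*(f dg) = (f ∘ F) d(g ∘ F), substitute each coordinate x_i by F_i(u, v) in f_i, and replace dx_i by d F_i = (∂F_i/∂u) du + (∂F_i/∂v) dv.
  For the x component: f_1(F) = -6*u*v + 2; d F_1 = (-3*v) du + (-3*u) dv
  For the y component: f_2(F) = 9*u*v; d F_2 = (3*v) du + (3*u) dv
  For the z component: f_3(F) = 6*u*v; d F_3 = (0) du + (0) dv
Combining and collecting du, dv coefficients:
  coeff of du: 3*v*(15*u*v - 2)
  coeff of dv: 3*u*(15*u*v - 2)
F^* omega = (3*v*(15*u*v - 2)) du + (3*u*(15*u*v - 2)) dv.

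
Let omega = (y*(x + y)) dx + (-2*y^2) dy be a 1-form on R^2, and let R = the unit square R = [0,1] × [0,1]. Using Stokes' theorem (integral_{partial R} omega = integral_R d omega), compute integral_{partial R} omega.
integral_(partial R) omega = -3/2

Stokes: integral_partial_R omega = integral_R d omega with d omega = (∂Q/∂x - ∂P/∂y) dx ∧ dy.
  ∂Q/∂x = 0
  ∂P/∂y = x + 2*y
  integrand = ∂Q/∂x - ∂P/∂y = -x - 2*y.
Integrating over R: integral_0^1 integral_0^1 (-x - 2*y) dx dy = -3/2.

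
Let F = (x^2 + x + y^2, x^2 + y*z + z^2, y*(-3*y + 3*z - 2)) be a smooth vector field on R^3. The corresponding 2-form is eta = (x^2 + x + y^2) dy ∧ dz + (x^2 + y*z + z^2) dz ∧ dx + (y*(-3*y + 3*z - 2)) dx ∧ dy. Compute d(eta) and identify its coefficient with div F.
d(eta) = (2*x + 3*y + z + 1) dx ∧ dy ∧ dz; div F = 2*x + 3*y + z + 1

For a 2-form in R^3 of the form above, applying d gives a 3-form with coefficient ∂P/∂x + ∂Q/∂y + ∂R/∂z:
  ∂P/∂x = 2*x + 1
  ∂Q/∂y = z
  ∂R/∂z = 3*y
Sum = 2*x + 3*y + z + 1, which is exactly div F.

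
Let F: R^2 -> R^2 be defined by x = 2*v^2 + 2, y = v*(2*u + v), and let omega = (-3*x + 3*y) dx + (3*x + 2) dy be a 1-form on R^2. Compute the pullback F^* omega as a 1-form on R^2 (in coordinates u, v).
F^* omega = (12*v^3 + 16*v) du + (36*u*v^2 + 16*u - 8*v) dv

Using F^*(f dg) = (f ∘ F) d(g ∘ F), substitute each coordinate x_i by F_i(u, v) in f_i, and replace dx_i by d F_i = (∂F_i/∂u) du + (∂F_i/∂v) dv.
  For the x component: f_1(F) = 6*u*v - 3*v^2 - 6; d F_1 = (0) du + (4*v) dv
  For the y component: f_2(F) = 6*v^2 + 8; d F_2 = (2*v) du + (2*u + 2*v) dv
Combining and collecting du, dv coefficients:
  coeff of du: 12*v^3 + 16*v
  coeff of dv: 36*u*v^2 + 16*u - 8*v
F^* omega = (12*v^3 + 16*v) du + (36*u*v^2 + 16*u - 8*v) dv.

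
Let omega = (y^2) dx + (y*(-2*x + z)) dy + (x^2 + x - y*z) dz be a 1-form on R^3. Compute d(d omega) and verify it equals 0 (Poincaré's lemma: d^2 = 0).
d(d omega) = 0

Step 1: d omega = sum_{i<j} (∂f_j/∂x_i - ∂f_i/∂x_j) dx_i ∧ dx_j:
  coeff of dx ∧ dy: -4*y
  coeff of dx ∧ dz: 2*x + 1
  coeff of dy ∧ dz: -y - z
Step 2: Apply d again to each 2-form coefficient. The only possible 3-form in R^3 is dx ∧ dy ∧ dz, with coefficient
  ∂(coeff of dy∧dz)/∂x - ∂(coeff of dx∧dz)/∂y + ∂(coeff of dx∧dy)/∂z
  = ∂/∂x (-y - z) - ∂/∂y (2*x + 1) + ∂/∂z (-4*y).
Each of these terms simplifies to sums of mixed partials that cancel in pairs. The result is 0 (by equality of mixed partials for smooth functions — Schwarz / Clairaut).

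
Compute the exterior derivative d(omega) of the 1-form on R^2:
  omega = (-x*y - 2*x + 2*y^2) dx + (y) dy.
d(omega) = (x - 4*y) dx ∧ dy

For a 1-form omega = sum_i f_i dx_i, the exterior derivative is
  d(omega) = sum_{i < j} (∂f_j/∂x_i - ∂f_i/∂x_j) dx_i ∧ dx_j.
  coefficient of dx ∧ dy: ∂f_2/∂x - ∂f_1/∂y = ∂(y)/∂x - ∂(-x*y - 2*x + 2*y^2)/∂y = x - 4*y
Assembling: d(omega) = (x - 4*y) dx ∧ dy.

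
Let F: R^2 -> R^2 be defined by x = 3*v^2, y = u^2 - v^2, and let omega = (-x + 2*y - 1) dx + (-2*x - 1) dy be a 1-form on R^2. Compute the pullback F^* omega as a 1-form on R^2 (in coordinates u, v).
F^* omega = (2*u*(-6*v^2 - 1)) du + (2*v*(6*u^2 - 9*v^2 - 2)) dv

Using F^*(f dg) = (f ∘ F) d(g ∘ F), substitute each coordinate x_i by F_i(u, v) in f_i, and replace dx_i by d F_i = (∂F_i/∂u) du + (∂F_i/∂v) dv.
  For the x component: f_1(F) = 2*u^2 - 5*v^2 - 1; d F_1 = (0) du + (6*v) dv
  For the y component: f_2(F) = -6*v^2 - 1; d F_2 = (2*u) du + (-2*v) dv
Combining and collecting du, dv coefficients:
  coeff of du: 2*u*(-6*v^2 - 1)
  coeff of dv: 2*v*(6*u^2 - 9*v^2 - 2)
F^* omega = (2*u*(-6*v^2 - 1)) du + (2*v*(6*u^2 - 9*v^2 - 2)) dv.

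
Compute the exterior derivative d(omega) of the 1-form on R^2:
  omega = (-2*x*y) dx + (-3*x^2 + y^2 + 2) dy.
d(omega) = (-4*x) dx ∧ dy

For a 1-form omega = sum_i f_i dx_i, the exterior derivative is
  d(omega) = sum_{i < j} (∂f_j/∂x_i - ∂f_i/∂x_j) dx_i ∧ dx_j.
  coefficient of dx ∧ dy: ∂f_2/∂x - ∂f_1/∂y = ∂(-3*x^2 + y^2 + 2)/∂x - ∂(-2*x*y)/∂y = -4*x
Assembling: d(omega) = (-4*x) dx ∧ dy.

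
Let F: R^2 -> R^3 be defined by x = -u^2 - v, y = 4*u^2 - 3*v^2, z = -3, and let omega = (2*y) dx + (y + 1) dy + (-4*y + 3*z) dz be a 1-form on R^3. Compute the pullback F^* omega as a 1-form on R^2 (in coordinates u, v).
F^* omega = (4*u*(4*u^2 - 3*v^2 + 2)) du + (-24*u^2*v - 8*u^2 + 18*v^3 + 6*v^2 - 6*v) dv

Using F^*(f dg) = (f ∘ F) d(g ∘ F), substitute each coordinate x_i by F_i(u, v) in f_i, and replace dx_i by d F_i = (∂F_i/∂u) du + (∂F_i/∂v) dv.
  For the x component: f_1(F) = 8*u^2 - 6*v^2; d F_1 = (-2*u) du + (-1) dv
  For the y component: f_2(F) = 4*u^2 - 3*v^2 + 1; d F_2 = (8*u) du + (-6*v) dv
  For the z component: f_3(F) = -16*u^2 + 12*v^2 - 9; d F_3 = (0) du + (0) dv
Combining and collecting du, dv coefficients:
  coeff of du: 4*u*(4*u^2 - 3*v^2 + 2)
  coeff of dv: -24*u^2*v - 8*u^2 + 18*v^3 + 6*v^2 - 6*v
F^* omega = (4*u*(4*u^2 - 3*v^2 + 2)) du + (-24*u^2*v - 8*u^2 + 18*v^3 + 6*v^2 - 6*v) dv.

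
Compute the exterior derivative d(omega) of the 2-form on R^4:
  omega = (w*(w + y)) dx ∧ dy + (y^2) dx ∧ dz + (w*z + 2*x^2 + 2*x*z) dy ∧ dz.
d(omega) = (2*w + y) dx ∧ dy ∧ dw + (4*x - 2*y + 2*z) dx ∧ dy ∧ dz + (z) dy ∧ dz ∧ dw

For a 2-form omega = sum_{i<j} g_{ij} dx_i ∧ dx_j, the exterior derivative is
  d(omega) = sum_{i<j} d(g_{ij}) ∧ dx_i ∧ dx_j = sum_{i<j, k} (∂g_{ij}/∂x_k) dx_k ∧ dx_i ∧ dx_j.
Expand each term, using dx_k ∧ dx_i ∧ dx_j = sgn(permutation) dx_{(a)} ∧ dx_{(b)} ∧ dx_{(c)} with (a < b < c) sorted:
  d(w*(w + y)) includes (∂/∂w)(w*(w + y)) dw = (2*w + y) dw, which multiplied by dx ∧ dy gives (2*w + y) dx ∧ dy ∧ dw
  d(y^2) includes (∂/∂y)(y^2) dy = (2*y) dy, which multiplied by dx ∧ dz gives (-2*y) dx ∧ dy ∧ dz
  d(w*z + 2*x^2 + 2*x*z) includes (∂/∂x)(w*z + 2*x^2 + 2*x*z) dx = (4*x + 2*z) dx, which multiplied by dy ∧ dz gives (4*x + 2*z) dx ∧ dy ∧ dz
  d(w*z + 2*x^2 + 2*x*z) includes (∂/∂w)(w*z + 2*x^2 + 2*x*z) dw = (z) dw, which multiplied by dy ∧ dz gives (z) dy ∧ dz ∧ dw
Collecting like 3-forms: d(omega) = (2*w + y) dx ∧ dy ∧ dw + (4*x - 2*y + 2*z) dx ∧ dy ∧ dz + (z) dy ∧ dz ∧ dw.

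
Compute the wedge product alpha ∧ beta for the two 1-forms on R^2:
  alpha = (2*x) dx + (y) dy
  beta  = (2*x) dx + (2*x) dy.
alpha ∧ beta = (2*x*(2*x - y)) dx ∧ dy

Distribute the wedge, using dx_i ∧ dx_j = -dx_j ∧ dx_i and dx_i ∧ dx_i = 0. For each pair (i, j) with i < j, the coefficient of dx_i ∧ dx_j in alpha ∧ beta is (alpha_i * beta_j - alpha_j * beta_i). Collecting: alpha ∧ beta = (2*x*(2*x - y)) dx ∧ dy.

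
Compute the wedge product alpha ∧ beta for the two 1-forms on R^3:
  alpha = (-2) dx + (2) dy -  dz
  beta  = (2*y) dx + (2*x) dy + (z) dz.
alpha ∧ beta = (-4*x - 4*y) dx ∧ dy + (2*y - 2*z) dx ∧ dz + (2*x + 2*z) dy ∧ dz

Distribute the wedge, using dx_i ∧ dx_j = -dx_j ∧ dx_i and dx_i ∧ dx_i = 0. For each pair (i, j) with i < j, the coefficient of dx_i ∧ dx_j in alpha ∧ beta is (alpha_i * beta_j - alpha_j * beta_i). Collecting: alpha ∧ beta = (-4*x - 4*y) dx ∧ dy + (2*y - 2*z) dx ∧ dz + (2*x + 2*z) dy ∧ dz.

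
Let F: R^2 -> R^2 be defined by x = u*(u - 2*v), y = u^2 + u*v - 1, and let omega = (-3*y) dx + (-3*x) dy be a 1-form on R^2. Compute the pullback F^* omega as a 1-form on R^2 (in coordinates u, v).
F^* omega = (-12*u^3 + 9*u^2*v + 12*u*v^2 + 6*u - 6*v) du + (3*u*(u^2 + 4*u*v - 2)) dv

Using F^*(f dg) = (f ∘ F) d(g ∘ F), substitute each coordinate x_i by F_i(u, v) in f_i, and replace dx_i by d F_i = (∂F_i/∂u) du + (∂F_i/∂v) dv.
  For the x component: f_1(F) = -3*u^2 - 3*u*v + 3; d F_1 = (2*u - 2*v) du + (-2*u) dv
  For the y component: f_2(F) = 3*u*(-u + 2*v); d F_2 = (2*u + v) du + (u) dv
Combining and collecting du, dv coefficients:
  coeff of du: -12*u^3 + 9*u^2*v + 12*u*v^2 + 6*u - 6*v
  coeff of dv: 3*u*(u^2 + 4*u*v - 2)
F^* omega = (-12*u^3 + 9*u^2*v + 12*u*v^2 + 6*u - 6*v) du + (3*u*(u^2 + 4*u*v - 2)) dv.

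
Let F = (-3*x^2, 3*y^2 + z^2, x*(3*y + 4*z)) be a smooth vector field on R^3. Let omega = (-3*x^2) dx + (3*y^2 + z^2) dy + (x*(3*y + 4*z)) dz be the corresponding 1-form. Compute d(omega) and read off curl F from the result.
d(omega) = (3*x - 2*z) dy ∧ dz + (-3*y - 4*z) dz ∧ dx + (0) dx ∧ dy; curl F = (3*x - 2*z, -3*y - 4*z, 0)

d omega = sum_{i<j} (∂f_j/∂x_i - ∂f_i/∂x_j) dx_i ∧ dx_j. Under the identification (dy ∧ dz, dz ∧ dx, dx ∧ dy) ↔ (e_x, e_y, e_z), the coefficients are exactly the components of curl F. Compute:
  ∂R/∂y - ∂Q/∂z = (3*x) - (2*z) = 3*x - 2*z
  ∂P/∂z - ∂R/∂x = (0) - (3*y + 4*z) = -3*y - 4*z
  ∂Q/∂x - ∂P/∂y = (0) - (0) = 0.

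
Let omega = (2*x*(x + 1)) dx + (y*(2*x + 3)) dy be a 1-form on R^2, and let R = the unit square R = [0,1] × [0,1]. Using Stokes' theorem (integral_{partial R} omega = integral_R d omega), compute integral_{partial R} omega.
integral_(partial R) omega = 1

Stokes: integral_partial_R omega = integral_R d omega with d omega = (∂Q/∂x - ∂P/∂y) dx ∧ dy.
  ∂Q/∂x = 2*y
  ∂P/∂y = 0
  integrand = ∂Q/∂x - ∂P/∂y = 2*y.
Integrating over R: integral_0^1 integral_0^1 (2*y) dx dy = 1.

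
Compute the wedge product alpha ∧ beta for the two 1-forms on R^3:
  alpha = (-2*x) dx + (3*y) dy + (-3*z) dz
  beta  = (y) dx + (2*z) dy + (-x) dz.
alpha ∧ beta = (-4*x*z - 3*y^2) dx ∧ dy + (2*x^2 + 3*y*z) dx ∧ dz + (-3*x*y + 6*z^2) dy ∧ dz

Distribute the wedge, using dx_i ∧ dx_j = -dx_j ∧ dx_i and dx_i ∧ dx_i = 0. For each pair (i, j) with i < j, the coefficient of dx_i ∧ dx_j in alpha ∧ beta is (alpha_i * beta_j - alpha_j * beta_i). Collecting: alpha ∧ beta = (-4*x*z - 3*y^2) dx ∧ dy + (2*x^2 + 3*y*z) dx ∧ dz + (-3*x*y + 6*z^2) dy ∧ dz.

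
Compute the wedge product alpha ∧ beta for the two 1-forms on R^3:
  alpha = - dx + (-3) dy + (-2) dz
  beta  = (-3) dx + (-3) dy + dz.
alpha ∧ beta = (-6) dx ∧ dy + (-7) dx ∧ dz + (-9) dy ∧ dz

Distribute the wedge, using dx_i ∧ dx_j = -dx_j ∧ dx_i and dx_i ∧ dx_i = 0. For each pair (i, j) with i < j, the coefficient of dx_i ∧ dx_j in alpha ∧ beta is (alpha_i * beta_j - alpha_j * beta_i). Collecting: alpha ∧ beta = (-6) dx ∧ dy + (-7) dx ∧ dz + (-9) dy ∧ dz.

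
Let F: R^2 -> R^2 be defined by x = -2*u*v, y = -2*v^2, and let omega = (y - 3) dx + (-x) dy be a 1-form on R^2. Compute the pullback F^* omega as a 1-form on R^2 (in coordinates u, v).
F^* omega = (4*v^3 + 6*v) du + (2*u*(3 - 2*v^2)) dv

Using F^*(f dg) = (f ∘ F) d(g ∘ F), substitute each coordinate x_i by F_i(u, v) in f_i, and replace dx_i by d F_i = (∂F_i/∂u) du + (∂F_i/∂v) dv.
  For the x component: f_1(F) = -2*v^2 - 3; d F_1 = (-2*v) du + (-2*u) dv
  For the y component: f_2(F) = 2*u*v; d F_2 = (0) du + (-4*v) dv
Combining and collecting du, dv coefficients:
  coeff of du: 4*v^3 + 6*v
  coeff of dv: 2*u*(3 - 2*v^2)
F^* omega = (4*v^3 + 6*v) du + (2*u*(3 - 2*v^2)) dv.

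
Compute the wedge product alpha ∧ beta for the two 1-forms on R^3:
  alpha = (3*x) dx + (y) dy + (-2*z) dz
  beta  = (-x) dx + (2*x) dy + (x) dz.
alpha ∧ beta = (x*(6*x + y)) dx ∧ dy + (x*(3*x - 2*z)) dx ∧ dz + (x*(y + 4*z)) dy ∧ dz

Distribute the wedge, using dx_i ∧ dx_j = -dx_j ∧ dx_i and dx_i ∧ dx_i = 0. For each pair (i, j) with i < j, the coefficient of dx_i ∧ dx_j in alpha ∧ beta is (alpha_i * beta_j - alpha_j * beta_i). Collecting: alpha ∧ beta = (x*(6*x + y)) dx ∧ dy + (x*(3*x - 2*z)) dx ∧ dz + (x*(y + 4*z)) dy ∧ dz.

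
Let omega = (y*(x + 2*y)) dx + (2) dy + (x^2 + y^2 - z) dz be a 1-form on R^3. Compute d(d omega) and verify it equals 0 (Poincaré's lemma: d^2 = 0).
d(d omega) = 0

Step 1: d omega = sum_{i<j} (∂f_j/∂x_i - ∂f_i/∂x_j) dx_i ∧ dx_j:
  coeff of dx ∧ dy: -x - 4*y
  coeff of dx ∧ dz: 2*x
  coeff of dy ∧ dz: 2*y
Step 2: Apply d again to each 2-form coefficient. The only possible 3-form in R^3 is dx ∧ dy ∧ dz, with coefficient
  ∂(coeff of dy∧dz)/∂x - ∂(coeff of dx∧dz)/∂y + ∂(coeff of dx∧dy)/∂z
  = ∂/∂x (2*y) - ∂/∂y (2*x) + ∂/∂z (-x - 4*y).
Each of these terms simplifies to sums of mixed partials that cancel in pairs. The result is 0 (by equality of mixed partials for smooth functions — Schwarz / Clairaut).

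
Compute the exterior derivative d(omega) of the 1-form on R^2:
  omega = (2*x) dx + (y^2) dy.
d(omega) = 0

For a 1-form omega = sum_i f_i dx_i, the exterior derivative is
  d(omega) = sum_{i < j} (∂f_j/∂x_i - ∂f_i/∂x_j) dx_i ∧ dx_j.

Assembling: d(omega) = 0.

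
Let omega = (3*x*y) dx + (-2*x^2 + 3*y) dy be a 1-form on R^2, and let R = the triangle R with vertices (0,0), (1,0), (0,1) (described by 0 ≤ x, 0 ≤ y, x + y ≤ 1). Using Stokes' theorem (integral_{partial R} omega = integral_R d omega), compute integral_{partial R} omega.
integral_(partial R) omega = -7/6

Stokes: integral_partial_R omega = integral_R d omega with d omega = (∂Q/∂x - ∂P/∂y) dx ∧ dy.
  ∂Q/∂x = -4*x
  ∂P/∂y = 3*x
  integrand = ∂Q/∂x - ∂P/∂y = -7*x.
Integrating over R: integral_0^1 integral_0^{1-x} (-7*x) dy dx = -7/6.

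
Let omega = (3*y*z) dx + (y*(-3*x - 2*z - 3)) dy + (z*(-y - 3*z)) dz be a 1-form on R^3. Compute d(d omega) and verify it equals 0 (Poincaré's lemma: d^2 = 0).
d(d omega) = 0

Step 1: d omega = sum_{i<j} (∂f_j/∂x_i - ∂f_i/∂x_j) dx_i ∧ dx_j:
  coeff of dx ∧ dy: -3*y - 3*z
  coeff of dx ∧ dz: -3*y
  coeff of dy ∧ dz: 2*y - z
Step 2: Apply d again to each 2-form coefficient. The only possible 3-form in R^3 is dx ∧ dy ∧ dz, with coefficient
  ∂(coeff of dy∧dz)/∂x - ∂(coeff of dx∧dz)/∂y + ∂(coeff of dx∧dy)/∂z
  = ∂/∂x (2*y - z) - ∂/∂y (-3*y) + ∂/∂z (-3*y - 3*z).
Each of these terms simplifies to sums of mixed partials that cancel in pairs. The result is 0 (by equality of mixed partials for smooth functions — Schwarz / Clairaut).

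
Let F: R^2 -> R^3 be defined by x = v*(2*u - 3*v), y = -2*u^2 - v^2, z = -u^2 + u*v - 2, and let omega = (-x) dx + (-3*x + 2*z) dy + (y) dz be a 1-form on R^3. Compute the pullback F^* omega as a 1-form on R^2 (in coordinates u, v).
F^* omega = (12*u^3 + 14*u^2*v - 38*u*v^2 + 16*u + 5*v^3) du + (-2*u^3 + 25*u*v^2 - 36*v^3 + 8*v) dv

Using F^*(f dg) = (f ∘ F) d(g ∘ F), substitute each coordinate x_i by F_i(u, v) in f_i, and replace dx_i by d F_i = (∂F_i/∂u) du + (∂F_i/∂v) dv.
  For the x component: f_1(F) = v*(-2*u + 3*v); d F_1 = (2*v) du + (2*u - 6*v) dv
  For the y component: f_2(F) = -2*u^2 - 4*u*v + 9*v^2 - 4; d F_2 = (-4*u) du + (-2*v) dv
  For the z component: f_3(F) = -2*u^2 - v^2; d F_3 = (-2*u + v) du + (u) dv
Combining and collecting du, dv coefficients:
  coeff of du: 12*u^3 + 14*u^2*v - 38*u*v^2 + 16*u + 5*v^3
  coeff of dv: -2*u^3 + 25*u*v^2 - 36*v^3 + 8*v
F^* omega = (12*u^3 + 14*u^2*v - 38*u*v^2 + 16*u + 5*v^3) du + (-2*u^3 + 25*u*v^2 - 36*v^3 + 8*v) dv.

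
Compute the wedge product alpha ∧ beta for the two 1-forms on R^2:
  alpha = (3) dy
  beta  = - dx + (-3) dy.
alpha ∧ beta = (3) dx ∧ dy

Distribute the wedge, using dx_i ∧ dx_j = -dx_j ∧ dx_i and dx_i ∧ dx_i = 0. For each pair (i, j) with i < j, the coefficient of dx_i ∧ dx_j in alpha ∧ beta is (alpha_i * beta_j - alpha_j * beta_i). Collecting: alpha ∧ beta = (3) dx ∧ dy.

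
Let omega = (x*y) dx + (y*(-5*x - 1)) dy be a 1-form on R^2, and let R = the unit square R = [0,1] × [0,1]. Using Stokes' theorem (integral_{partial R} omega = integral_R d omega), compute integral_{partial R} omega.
integral_(partial R) omega = -3

Stokes: integral_partial_R omega = integral_R d omega with d omega = (∂Q/∂x - ∂P/∂y) dx ∧ dy.
  ∂Q/∂x = -5*y
  ∂P/∂y = x
  integrand = ∂Q/∂x - ∂P/∂y = -x - 5*y.
Integrating over R: integral_0^1 integral_0^1 (-x - 5*y) dx dy = -3.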